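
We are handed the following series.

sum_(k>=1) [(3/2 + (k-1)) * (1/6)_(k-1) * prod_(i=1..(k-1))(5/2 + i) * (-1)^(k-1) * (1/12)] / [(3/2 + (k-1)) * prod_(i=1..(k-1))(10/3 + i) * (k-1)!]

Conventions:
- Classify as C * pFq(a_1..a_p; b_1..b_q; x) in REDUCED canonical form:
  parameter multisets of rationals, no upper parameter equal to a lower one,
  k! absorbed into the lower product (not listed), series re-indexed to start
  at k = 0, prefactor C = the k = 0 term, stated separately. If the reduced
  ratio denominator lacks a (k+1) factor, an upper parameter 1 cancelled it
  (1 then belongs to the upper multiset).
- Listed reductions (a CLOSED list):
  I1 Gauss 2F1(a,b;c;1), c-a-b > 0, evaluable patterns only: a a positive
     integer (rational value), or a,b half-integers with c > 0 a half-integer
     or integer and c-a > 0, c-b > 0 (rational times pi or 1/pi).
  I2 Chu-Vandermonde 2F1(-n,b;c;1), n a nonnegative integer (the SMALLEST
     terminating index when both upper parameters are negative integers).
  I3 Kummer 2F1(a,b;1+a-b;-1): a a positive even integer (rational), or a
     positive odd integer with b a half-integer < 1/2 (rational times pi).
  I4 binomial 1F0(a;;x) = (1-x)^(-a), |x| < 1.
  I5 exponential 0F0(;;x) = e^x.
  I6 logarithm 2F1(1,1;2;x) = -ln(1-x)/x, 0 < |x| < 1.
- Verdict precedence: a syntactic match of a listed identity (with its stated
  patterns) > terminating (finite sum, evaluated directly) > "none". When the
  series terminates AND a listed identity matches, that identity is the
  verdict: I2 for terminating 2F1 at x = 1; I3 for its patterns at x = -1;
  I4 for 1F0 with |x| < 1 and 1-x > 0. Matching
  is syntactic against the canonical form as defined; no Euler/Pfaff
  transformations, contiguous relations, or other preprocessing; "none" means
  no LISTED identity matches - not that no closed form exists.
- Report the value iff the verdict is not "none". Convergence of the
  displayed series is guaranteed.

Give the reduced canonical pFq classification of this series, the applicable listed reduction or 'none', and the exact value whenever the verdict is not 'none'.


This is 1/12 * 2F1(1/6, 7/2; 13/3; -1) in reduced canonical form. Verdict: none. Every listed pattern misses the 2F1 form at -1, upper {1/6, 7/2}.

Key observation: from the first term 1/12: the lower running product (C = 1/12) is a rising factorial.
Step ratio: r(k) = (-1) * (k+1/6) (k+7/2) / [(k+13/3) (k+1)] - poly over poly, x = (-1) from leading terms; C = 1/12 at k = 0.


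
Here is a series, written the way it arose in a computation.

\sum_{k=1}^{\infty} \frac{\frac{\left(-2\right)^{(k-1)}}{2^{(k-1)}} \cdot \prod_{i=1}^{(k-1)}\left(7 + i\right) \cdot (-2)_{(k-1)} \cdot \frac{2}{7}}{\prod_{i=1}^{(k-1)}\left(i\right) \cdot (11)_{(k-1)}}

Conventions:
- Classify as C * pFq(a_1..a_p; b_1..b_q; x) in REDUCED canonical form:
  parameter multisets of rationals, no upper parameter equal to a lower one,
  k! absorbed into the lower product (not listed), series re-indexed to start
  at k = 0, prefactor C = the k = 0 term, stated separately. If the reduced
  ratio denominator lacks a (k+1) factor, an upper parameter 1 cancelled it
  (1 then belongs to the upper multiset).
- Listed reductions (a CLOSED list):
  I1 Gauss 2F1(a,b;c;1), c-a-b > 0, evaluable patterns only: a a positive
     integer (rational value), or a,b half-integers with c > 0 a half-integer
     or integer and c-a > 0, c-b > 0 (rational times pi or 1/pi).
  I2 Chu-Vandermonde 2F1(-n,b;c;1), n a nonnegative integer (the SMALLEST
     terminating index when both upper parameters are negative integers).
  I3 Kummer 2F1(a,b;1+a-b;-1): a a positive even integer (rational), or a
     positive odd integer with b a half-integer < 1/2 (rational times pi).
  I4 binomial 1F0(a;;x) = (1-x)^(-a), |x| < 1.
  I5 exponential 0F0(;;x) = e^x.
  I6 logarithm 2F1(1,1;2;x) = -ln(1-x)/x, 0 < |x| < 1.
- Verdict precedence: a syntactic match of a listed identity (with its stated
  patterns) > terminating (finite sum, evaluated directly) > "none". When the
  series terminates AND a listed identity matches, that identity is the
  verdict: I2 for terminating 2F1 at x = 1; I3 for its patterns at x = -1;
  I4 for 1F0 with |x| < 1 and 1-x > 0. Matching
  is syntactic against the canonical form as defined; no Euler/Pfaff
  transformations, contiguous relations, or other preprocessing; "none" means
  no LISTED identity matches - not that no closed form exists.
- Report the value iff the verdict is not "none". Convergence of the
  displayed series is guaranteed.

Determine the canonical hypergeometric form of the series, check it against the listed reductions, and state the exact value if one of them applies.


Canonical form: C = \frac{2}{7} times 2F1 with upper {-2, 8}, lower {11}, x = -1. Verdict: Kummer (I3) applies (x = -1; c = 11 equals 1+a-b for upper {-2, 8}: listed pattern). Value: \frac{6}{7}.

Key step: with t_0 = \frac{2}{7}, the two k-th powers (C = 2/7) combine into one argument.
Term ratio: r(k) = -1 * (k-2) (k+8) / [(k+11) (k+1)] ; factor over Q: parameters, x = -1, and C = \frac{2}{7}.


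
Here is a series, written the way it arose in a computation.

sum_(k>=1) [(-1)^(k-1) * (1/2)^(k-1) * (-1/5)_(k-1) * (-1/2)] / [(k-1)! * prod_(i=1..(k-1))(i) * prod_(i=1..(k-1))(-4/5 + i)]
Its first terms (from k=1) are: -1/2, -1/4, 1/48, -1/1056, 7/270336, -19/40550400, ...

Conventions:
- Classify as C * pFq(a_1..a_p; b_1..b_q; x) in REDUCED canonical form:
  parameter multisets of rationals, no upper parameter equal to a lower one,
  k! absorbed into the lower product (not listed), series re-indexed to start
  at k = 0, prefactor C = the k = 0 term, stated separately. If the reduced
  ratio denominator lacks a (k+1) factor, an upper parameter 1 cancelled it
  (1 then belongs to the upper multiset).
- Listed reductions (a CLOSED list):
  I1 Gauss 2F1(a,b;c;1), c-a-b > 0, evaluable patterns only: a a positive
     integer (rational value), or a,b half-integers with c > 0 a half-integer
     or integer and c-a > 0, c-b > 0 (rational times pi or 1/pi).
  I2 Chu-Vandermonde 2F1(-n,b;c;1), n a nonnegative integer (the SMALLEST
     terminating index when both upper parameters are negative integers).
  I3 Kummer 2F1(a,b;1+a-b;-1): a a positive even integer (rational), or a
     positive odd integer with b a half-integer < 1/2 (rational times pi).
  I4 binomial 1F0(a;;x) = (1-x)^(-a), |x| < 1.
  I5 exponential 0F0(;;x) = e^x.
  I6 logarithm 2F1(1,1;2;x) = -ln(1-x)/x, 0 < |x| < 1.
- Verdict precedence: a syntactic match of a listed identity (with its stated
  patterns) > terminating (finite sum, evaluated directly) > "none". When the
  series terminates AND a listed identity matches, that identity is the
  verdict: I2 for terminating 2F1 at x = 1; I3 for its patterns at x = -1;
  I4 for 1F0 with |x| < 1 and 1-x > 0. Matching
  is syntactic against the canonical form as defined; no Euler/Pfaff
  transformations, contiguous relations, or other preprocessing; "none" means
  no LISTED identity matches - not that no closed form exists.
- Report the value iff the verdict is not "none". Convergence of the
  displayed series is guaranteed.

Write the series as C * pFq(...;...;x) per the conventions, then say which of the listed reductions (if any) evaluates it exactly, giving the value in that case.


With C = -1/2: the canonical form is 1F2(-1/5; 1/5, 1; -1/2). Verdict: none here - no I1-I6 shape fits x = -1/2 with lower {1/5, 1}.

Structural cue: t_0 being -1/2, the (-1)^k factor (prefactor -1/2) folds into the argument's sign.
Consecutive-term ratio: r(k) = (-1/2) * (k-1/5) / [(k+1/5) (k+1) (k+1)] - rational in k, leading ratio (-1/2); with t_0 = -1/2, classification follows.


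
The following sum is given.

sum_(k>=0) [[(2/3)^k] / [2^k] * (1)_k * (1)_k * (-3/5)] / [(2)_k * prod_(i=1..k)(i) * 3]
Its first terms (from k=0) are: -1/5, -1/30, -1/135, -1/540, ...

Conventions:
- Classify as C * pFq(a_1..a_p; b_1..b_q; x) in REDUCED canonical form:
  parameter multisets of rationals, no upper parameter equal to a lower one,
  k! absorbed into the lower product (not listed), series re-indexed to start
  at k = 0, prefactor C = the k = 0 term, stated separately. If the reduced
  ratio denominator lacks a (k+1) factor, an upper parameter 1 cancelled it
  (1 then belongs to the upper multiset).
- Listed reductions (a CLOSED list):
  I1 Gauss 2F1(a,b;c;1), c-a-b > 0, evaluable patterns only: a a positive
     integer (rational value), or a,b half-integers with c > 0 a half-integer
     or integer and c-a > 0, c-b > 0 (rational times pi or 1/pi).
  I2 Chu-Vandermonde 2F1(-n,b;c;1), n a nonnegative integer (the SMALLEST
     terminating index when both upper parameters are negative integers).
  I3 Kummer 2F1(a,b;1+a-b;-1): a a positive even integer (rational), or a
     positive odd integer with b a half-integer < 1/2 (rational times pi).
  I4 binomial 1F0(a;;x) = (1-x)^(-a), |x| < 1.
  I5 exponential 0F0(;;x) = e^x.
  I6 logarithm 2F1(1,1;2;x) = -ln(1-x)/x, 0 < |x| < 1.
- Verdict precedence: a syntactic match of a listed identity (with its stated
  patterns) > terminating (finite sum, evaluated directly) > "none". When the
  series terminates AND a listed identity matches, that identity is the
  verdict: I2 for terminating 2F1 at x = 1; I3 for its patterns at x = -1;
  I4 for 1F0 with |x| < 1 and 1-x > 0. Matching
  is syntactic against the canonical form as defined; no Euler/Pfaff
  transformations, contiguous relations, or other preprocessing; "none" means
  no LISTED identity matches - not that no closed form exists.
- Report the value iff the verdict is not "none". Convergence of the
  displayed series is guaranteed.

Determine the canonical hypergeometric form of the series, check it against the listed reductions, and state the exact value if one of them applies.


This is -1/5 * 2F1(1, 1; 2; 1/3) in reduced canonical form. Verdict: the logarithmic series (I6) matches (the logarithm: parameters (1,1;2), x = 1/3). Its exact value is (3/5) * ln(2/3).

The tell: from the first term -1/5: the product of the first k integers (prefactor -1/5) is k!.
Step ratio: r(k) = (1/3) * (k+1) (k+1) / [(k+2) (k+1)] - poly over poly, x = (1/3) from leading terms; C = -1/5 at k = 0.


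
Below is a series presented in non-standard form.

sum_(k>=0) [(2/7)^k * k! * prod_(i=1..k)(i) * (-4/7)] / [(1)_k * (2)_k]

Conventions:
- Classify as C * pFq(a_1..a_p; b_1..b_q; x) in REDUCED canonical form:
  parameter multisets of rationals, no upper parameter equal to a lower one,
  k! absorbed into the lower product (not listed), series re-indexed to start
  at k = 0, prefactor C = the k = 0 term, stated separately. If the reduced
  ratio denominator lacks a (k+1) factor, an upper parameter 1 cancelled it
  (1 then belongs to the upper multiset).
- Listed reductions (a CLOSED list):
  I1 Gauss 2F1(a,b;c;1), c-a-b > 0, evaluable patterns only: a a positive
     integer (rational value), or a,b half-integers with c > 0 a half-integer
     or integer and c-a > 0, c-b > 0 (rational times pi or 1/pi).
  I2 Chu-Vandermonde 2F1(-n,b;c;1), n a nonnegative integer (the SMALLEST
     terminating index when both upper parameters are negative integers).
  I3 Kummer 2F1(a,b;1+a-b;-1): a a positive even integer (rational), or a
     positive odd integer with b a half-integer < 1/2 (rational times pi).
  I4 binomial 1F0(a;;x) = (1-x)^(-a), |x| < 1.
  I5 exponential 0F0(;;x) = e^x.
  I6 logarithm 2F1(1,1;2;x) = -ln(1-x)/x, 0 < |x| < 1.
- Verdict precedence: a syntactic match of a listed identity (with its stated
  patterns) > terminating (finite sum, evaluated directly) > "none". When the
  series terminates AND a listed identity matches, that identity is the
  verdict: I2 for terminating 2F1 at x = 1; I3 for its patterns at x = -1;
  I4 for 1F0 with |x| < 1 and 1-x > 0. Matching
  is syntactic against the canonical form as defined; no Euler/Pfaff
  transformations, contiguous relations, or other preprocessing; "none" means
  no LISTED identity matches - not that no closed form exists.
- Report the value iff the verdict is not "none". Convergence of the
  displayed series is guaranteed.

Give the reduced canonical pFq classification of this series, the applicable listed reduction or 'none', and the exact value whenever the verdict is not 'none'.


Structural cue: with t_0 = -4/7, the factorial ratio (prefactor -4/7) (k+a-1)!/(a-1)! is a rising factorial (a)_k.
Adjacent-term ratio: r(k) = (2/7) * (k+1) (k+1) / [(k+2) (k+1)] - rational; roots negated = parameters, x = (2/7), C = -4/7.

With C = -4/7: the canonical form is 2F1(1, 1; 2; 2/7). Verdict: logarithm (I6) applies (the logarithm: parameters (1,1;2), x = 2/7). Hence: 2 * ln(5/7).


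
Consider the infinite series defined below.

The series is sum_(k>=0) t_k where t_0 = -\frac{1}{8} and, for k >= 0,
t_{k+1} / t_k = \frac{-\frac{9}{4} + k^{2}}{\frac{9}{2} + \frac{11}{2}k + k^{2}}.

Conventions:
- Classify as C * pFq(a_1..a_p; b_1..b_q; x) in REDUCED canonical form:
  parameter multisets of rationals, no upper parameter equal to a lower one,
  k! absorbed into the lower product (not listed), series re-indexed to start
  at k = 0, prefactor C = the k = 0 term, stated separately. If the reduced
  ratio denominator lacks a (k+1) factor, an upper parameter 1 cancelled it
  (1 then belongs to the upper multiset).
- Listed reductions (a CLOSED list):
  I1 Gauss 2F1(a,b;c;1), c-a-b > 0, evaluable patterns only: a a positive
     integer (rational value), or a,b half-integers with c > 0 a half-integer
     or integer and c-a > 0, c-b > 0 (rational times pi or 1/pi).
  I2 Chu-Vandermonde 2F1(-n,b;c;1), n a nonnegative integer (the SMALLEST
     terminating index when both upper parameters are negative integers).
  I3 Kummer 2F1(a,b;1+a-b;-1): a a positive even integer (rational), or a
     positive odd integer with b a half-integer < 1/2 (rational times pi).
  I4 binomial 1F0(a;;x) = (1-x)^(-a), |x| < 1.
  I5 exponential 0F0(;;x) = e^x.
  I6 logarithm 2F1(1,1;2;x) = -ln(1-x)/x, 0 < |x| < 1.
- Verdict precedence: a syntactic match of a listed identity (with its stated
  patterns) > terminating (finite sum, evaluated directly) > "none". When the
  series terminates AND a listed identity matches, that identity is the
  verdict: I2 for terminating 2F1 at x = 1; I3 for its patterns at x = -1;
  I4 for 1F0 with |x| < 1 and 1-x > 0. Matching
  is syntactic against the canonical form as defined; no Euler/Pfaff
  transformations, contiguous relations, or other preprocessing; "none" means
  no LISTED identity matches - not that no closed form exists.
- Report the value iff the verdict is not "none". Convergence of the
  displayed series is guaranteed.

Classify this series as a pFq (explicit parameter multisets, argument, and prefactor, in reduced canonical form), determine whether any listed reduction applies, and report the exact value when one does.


Canonical form: C = -\frac{1}{8} times 2F1 with upper {-\frac{3}{2}, \frac{3}{2}}, lower {\frac{9}{2}}, x = 1. Verdict: the half-integer Gauss pattern (I1) applies (x = 1; upper {-\frac{3}{2}, \frac{3}{2}} half-integers, c = \frac{9}{2} in the evaluable pattern). Its exact value is \left(-\frac{735}{32768}\right) \cdot \pi.

Structural cue: from the first term -\frac{1}{8}: factor the ratio over Q (prefactor -1/8): negated roots = parameters.
Adjacent-term ratio: r(k) = 1 * (k-\frac{3}{2}) (k+\frac{3}{2}) / [(k+\frac{9}{2}) (k+1)] - poly over poly, x = 1 from leading terms; C = -\frac{1}{8} at k = 0.


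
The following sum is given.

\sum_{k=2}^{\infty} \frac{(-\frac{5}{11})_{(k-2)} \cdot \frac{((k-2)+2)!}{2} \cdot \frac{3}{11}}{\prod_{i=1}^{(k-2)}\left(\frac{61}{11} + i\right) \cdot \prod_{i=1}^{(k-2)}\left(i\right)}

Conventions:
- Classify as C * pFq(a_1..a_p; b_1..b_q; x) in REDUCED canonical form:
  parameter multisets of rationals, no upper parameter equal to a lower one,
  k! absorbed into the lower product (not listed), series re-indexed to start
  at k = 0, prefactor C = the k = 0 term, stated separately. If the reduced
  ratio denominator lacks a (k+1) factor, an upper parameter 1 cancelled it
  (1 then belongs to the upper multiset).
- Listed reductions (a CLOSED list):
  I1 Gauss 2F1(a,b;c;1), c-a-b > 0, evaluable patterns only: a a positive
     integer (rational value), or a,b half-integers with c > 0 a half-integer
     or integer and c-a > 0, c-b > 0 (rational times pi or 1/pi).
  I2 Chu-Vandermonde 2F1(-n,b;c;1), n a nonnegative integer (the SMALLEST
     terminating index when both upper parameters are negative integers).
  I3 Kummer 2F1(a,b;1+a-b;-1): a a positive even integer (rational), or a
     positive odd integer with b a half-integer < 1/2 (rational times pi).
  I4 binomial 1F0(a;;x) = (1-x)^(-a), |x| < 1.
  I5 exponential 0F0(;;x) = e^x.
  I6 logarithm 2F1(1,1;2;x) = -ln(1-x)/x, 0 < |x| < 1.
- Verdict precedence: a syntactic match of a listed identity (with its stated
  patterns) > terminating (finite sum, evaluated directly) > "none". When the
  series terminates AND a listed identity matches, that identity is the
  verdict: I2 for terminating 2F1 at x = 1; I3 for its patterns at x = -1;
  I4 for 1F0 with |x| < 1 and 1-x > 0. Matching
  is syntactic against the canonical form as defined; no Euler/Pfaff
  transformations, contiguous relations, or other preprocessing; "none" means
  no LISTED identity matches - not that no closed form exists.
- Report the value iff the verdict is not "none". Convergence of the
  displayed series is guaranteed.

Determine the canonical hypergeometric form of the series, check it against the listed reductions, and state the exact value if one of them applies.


Classification (C = \frac{3}{11}): 2F1 with upper {-\frac{5}{11}, 3}, lower {\frac{72}{11}}, argument x = 1. Verdict at x = 1: Gauss's theorem (I1) matches (x = 1: the Gamma ratio telescopes since c-a-b = 4 > 0 and a = 3 in Z>0). Its exact value is \frac{11895}{58564}.

Key step: t_0 = \frac{3}{11} here, and the factorial ratio (C = 3/11, x = 1) (k+a-1)!/(a-1)! is a rising factorial (a)_k.
Consecutive-term ratio: r(k) = 1 * (k-\frac{5}{11}) (k+3) / [(k+\frac{72}{11}) (k+1)] - rational in k, leading ratio 1; with t_0 = \frac{3}{11}, classification follows.


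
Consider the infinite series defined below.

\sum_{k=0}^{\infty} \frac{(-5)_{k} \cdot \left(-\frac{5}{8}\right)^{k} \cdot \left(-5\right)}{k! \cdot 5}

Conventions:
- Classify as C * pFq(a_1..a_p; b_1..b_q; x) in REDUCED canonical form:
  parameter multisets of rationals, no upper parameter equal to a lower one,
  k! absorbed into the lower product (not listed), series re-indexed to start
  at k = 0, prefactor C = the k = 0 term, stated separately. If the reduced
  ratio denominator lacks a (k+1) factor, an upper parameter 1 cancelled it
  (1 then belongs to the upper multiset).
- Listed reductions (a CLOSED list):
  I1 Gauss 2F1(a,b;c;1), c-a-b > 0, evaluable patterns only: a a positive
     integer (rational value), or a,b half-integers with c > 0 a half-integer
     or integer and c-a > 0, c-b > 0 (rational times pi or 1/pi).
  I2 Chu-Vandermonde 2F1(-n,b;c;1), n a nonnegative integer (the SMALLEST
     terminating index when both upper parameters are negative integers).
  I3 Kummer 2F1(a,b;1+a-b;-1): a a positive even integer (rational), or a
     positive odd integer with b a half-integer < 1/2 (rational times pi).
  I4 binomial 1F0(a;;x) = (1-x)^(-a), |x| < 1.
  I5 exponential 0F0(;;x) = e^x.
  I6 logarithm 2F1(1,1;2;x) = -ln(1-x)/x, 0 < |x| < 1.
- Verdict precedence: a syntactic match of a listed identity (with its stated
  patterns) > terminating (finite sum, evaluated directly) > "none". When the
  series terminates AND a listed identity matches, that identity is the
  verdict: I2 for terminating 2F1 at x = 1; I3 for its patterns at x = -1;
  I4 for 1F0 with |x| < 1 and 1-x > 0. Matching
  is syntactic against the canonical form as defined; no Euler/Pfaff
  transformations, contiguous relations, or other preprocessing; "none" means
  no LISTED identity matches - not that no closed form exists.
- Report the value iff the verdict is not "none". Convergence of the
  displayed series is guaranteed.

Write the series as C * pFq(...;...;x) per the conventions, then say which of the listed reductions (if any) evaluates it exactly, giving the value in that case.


Key step: t_0 being -1, the constant factors (C = -1) combine into one prefactor.
Step ratio: r(k) = -\frac{5}{8} * (k-5) / [(k+1)] - rational in k, leading ratio -\frac{5}{8}; with t_0 = -1, classification follows.

At argument -\frac{5}{8}: a 1F0 with upper {-5}, lower {-}, scaled by C = -1. Verdict: the binomial series (I4) fires (the 1F0 binomial series: exponent 5, x = -\frac{5}{8}). Value: -\frac{371293}{32768}.


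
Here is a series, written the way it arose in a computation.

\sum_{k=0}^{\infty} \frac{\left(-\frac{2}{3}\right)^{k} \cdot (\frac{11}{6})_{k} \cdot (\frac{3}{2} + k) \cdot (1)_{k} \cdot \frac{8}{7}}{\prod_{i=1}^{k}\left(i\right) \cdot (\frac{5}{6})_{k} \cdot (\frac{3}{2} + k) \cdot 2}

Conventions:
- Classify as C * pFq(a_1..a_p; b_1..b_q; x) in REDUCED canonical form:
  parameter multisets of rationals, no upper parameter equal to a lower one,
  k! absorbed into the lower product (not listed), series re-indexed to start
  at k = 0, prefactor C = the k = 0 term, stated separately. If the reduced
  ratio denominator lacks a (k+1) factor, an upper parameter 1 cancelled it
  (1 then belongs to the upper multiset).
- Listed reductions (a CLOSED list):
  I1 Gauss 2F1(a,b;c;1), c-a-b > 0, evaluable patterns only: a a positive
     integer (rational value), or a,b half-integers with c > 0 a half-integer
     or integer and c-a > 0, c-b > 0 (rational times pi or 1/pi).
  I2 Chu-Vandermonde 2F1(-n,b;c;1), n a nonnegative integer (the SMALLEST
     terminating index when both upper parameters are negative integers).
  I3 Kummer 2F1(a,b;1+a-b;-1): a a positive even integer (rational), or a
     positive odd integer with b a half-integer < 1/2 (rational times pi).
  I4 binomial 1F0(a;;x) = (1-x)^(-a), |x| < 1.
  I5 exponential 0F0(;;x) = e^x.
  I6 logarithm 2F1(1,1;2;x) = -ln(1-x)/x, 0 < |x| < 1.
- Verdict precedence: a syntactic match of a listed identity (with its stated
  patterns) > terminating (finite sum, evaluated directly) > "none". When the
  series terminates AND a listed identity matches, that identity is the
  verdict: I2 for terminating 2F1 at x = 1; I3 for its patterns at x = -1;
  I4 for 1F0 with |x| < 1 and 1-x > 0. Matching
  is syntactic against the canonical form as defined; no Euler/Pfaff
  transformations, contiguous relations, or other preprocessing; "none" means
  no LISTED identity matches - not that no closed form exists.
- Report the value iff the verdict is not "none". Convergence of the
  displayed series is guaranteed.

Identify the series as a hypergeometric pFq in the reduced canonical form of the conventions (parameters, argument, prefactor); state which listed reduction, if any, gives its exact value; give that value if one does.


Structural cue: x = -\frac{2}{3} and the constant factors (prefactor 4/7) combine into one prefactor.
Ratio: r(k) = -\frac{2}{3} * (k+1) (k+\frac{11}{6}) / [(k+\frac{5}{6}) (k+1)] ; factor over Q: parameters, x = -\frac{2}{3}, and C = \frac{4}{7}.

Prefactor \frac{4}{7}, argument -\frac{2}{3}: 2F1 with upper {1, \frac{11}{6}} over lower {\frac{5}{6}}. Verdict: none. A 2F1 with upper {1, \frac{11}{6}} fits none of I1-I6 at x = -\frac{2}{3}; the sum runs forever.


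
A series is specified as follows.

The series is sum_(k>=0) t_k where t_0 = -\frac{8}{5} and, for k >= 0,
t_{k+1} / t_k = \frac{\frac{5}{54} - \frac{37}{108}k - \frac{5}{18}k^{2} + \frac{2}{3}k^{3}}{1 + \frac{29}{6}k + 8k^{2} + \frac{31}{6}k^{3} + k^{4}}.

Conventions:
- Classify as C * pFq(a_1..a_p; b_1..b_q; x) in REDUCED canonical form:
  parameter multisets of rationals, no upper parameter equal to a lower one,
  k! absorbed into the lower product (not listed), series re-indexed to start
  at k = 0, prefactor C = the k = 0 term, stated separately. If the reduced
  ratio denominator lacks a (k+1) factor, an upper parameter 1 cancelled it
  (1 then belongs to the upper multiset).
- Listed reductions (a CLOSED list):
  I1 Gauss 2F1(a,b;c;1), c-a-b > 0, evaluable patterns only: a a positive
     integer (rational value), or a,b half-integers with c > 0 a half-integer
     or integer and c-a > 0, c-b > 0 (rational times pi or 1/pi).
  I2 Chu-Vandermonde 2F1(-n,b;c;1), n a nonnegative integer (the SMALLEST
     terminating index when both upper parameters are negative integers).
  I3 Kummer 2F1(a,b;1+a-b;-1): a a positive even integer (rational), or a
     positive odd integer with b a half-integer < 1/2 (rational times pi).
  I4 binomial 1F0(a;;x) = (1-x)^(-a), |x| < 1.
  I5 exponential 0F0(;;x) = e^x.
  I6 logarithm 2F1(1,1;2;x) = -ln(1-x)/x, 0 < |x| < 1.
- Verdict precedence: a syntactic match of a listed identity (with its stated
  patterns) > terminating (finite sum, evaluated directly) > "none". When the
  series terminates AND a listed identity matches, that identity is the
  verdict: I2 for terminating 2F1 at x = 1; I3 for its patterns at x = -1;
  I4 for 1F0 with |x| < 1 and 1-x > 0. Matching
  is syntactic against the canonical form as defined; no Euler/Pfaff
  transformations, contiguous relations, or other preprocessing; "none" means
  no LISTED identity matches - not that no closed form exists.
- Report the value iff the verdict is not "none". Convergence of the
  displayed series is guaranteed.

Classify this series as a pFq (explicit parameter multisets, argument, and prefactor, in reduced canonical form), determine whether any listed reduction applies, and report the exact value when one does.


Structural cue: x = \frac{2}{3} and the ratio is unreduced: k + 2/3 divides both sides (C = -8/5, x = 2/3).
Consecutive-term ratio: r(k) = \frac{2}{3} * (k-\frac{5}{6}) (k-\frac{1}{4}) / [(k+\frac{1}{2}) (k+3) (k+1)] ; factor over Q: parameters, x = \frac{2}{3}, and C = -\frac{8}{5}.

x = \frac{2}{3} here; the reduced form reads 2F2, upper {-\frac{5}{6}, -\frac{1}{4}}, lower {\frac{1}{2}, 3}, C = -\frac{8}{5}. Verdict: none. No listed pattern accepts 2F2(-\frac{5}{6}, -\frac{1}{4}; \frac{1}{2}, 3; \frac{2}{3}).


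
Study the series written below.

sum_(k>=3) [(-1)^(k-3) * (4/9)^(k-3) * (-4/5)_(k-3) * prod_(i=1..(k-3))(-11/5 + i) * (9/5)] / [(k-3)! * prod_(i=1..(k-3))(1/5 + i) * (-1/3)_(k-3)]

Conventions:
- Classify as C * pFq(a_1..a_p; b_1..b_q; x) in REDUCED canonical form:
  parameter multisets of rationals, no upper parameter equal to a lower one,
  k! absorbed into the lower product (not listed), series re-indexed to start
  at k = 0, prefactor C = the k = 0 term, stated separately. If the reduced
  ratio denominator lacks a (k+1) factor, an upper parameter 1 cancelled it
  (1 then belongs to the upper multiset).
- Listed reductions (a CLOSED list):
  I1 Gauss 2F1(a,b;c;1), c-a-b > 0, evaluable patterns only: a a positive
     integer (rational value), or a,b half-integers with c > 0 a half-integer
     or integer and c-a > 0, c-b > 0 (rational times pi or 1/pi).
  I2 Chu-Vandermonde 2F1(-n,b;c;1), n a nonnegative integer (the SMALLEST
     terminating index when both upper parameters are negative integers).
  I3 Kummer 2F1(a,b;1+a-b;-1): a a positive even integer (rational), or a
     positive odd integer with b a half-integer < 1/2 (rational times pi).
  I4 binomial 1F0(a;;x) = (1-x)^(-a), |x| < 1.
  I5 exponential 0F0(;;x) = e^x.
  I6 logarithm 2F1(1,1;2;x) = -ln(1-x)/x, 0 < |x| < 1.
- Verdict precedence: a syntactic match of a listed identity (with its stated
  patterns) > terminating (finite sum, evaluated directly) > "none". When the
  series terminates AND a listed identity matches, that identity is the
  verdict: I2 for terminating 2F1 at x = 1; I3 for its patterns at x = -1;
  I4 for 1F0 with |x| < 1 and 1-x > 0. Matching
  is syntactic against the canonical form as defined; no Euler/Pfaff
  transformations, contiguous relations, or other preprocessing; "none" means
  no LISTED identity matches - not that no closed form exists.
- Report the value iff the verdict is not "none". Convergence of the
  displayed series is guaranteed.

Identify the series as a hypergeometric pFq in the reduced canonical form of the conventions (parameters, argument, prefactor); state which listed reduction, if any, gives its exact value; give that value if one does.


x = -4/9 here; the reduced form reads 2F2, upper {-6/5, -4/5}, lower {-1/3, 6/5}, C = 9/5. Verdict: no listed reduction: x = -4/9 and upper {-6/5, -4/5} fail every I1-I6 pattern.

First insight: with t_0 = 9/5, the running product (C = 9/5) telescopes to a rising factorial.
Term ratio: r(k) = (-4/9) * (k-6/5) (k-4/5) / [(k-1/3) (k+6/5) (k+1)] ; factor over Q: parameters, x = (-4/9), and C = 9/5.


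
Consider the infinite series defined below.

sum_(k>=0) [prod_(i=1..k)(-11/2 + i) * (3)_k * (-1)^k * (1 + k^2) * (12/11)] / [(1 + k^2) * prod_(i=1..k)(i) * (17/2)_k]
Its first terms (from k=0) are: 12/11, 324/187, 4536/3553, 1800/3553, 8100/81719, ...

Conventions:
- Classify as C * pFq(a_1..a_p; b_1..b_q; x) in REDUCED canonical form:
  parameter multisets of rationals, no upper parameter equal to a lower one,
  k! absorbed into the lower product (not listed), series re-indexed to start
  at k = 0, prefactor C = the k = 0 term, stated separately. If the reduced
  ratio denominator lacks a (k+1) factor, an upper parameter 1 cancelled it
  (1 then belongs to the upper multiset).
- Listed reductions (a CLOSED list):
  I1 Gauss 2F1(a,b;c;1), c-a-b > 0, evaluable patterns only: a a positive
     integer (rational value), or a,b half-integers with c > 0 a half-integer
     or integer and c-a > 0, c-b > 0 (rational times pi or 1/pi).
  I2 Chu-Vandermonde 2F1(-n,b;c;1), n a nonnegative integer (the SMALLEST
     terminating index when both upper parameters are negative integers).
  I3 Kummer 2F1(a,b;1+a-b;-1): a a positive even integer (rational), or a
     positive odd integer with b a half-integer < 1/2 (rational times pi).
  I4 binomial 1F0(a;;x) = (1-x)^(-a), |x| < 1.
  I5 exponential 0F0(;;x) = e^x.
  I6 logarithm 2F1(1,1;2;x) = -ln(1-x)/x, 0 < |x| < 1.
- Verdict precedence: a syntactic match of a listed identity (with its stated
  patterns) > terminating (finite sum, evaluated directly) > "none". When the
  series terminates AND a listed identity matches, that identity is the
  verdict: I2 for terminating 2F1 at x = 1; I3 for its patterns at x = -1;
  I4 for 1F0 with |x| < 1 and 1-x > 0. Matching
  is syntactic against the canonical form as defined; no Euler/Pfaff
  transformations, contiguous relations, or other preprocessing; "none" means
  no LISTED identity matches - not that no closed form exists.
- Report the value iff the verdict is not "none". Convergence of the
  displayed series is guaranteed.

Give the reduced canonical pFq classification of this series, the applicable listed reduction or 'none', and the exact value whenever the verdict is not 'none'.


At argument -1: a 2F1 with upper {-9/2, 3}, lower {17/2}, scaled by C = 12/11. Verdict: Kummer (I3) matches (x = -1; c = 17/2 equals 1+a-b for upper {-9/2, 3}: listed pattern). Sum: (12285/8192) * pi.

Key step: with t_0 = 12/11, striking the common factor k^2 + 1 reduces the term (C = 12/11, x = -1).
Step ratio: r(k) = (-1) * (k-9/2) (k+3) / [(k+17/2) (k+1)] - poly over poly, x = (-1) from leading terms; C = 12/11 at k = 0.


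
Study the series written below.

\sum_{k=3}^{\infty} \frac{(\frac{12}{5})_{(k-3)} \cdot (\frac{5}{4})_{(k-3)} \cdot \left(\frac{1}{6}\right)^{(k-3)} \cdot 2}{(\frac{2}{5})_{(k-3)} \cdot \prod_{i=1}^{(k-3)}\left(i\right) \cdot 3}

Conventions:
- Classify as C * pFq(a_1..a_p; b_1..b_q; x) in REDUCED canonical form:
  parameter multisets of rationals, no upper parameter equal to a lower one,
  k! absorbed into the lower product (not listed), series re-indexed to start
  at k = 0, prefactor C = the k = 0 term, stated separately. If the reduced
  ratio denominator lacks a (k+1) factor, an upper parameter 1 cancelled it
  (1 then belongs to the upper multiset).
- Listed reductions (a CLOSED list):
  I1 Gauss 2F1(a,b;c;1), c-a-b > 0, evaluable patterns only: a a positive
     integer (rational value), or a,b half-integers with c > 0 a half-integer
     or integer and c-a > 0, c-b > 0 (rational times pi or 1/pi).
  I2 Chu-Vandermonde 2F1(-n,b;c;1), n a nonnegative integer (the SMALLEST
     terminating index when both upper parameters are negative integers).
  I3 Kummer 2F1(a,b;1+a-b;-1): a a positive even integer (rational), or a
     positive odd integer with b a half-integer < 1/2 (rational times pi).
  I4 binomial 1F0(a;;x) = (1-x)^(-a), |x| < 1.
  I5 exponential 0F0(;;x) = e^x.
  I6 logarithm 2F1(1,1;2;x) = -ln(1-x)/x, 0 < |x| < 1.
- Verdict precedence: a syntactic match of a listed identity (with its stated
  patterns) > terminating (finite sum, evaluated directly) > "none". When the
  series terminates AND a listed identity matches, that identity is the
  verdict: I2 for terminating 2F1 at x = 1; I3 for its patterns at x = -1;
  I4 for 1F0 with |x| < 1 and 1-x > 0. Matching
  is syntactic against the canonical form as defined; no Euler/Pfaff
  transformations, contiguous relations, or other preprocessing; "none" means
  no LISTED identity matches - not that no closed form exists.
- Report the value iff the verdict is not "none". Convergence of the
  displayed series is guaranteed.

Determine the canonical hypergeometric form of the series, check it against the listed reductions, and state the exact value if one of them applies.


The series (x = \frac{1}{6}) is 2F1: upper {\frac{5}{4}, \frac{12}{5}}, lower {\frac{2}{5}}, prefactor \frac{2}{3}. Verdict: none - at argument \frac{1}{6} the multisets {\frac{5}{4}, \frac{12}{5}} ; {\frac{2}{5}} match no listed identity.

Key step: t_0 being \frac{2}{3}, the product of the first k integers (prefactor 2/3) is k!.
Ratio: r(k) = \frac{1}{6} * (k+\frac{5}{4}) (k+\frac{12}{5}) / [(k+\frac{2}{5}) (k+1)] - rational; roots negated = parameters, x = \frac{1}{6}, C = \frac{2}{3}.


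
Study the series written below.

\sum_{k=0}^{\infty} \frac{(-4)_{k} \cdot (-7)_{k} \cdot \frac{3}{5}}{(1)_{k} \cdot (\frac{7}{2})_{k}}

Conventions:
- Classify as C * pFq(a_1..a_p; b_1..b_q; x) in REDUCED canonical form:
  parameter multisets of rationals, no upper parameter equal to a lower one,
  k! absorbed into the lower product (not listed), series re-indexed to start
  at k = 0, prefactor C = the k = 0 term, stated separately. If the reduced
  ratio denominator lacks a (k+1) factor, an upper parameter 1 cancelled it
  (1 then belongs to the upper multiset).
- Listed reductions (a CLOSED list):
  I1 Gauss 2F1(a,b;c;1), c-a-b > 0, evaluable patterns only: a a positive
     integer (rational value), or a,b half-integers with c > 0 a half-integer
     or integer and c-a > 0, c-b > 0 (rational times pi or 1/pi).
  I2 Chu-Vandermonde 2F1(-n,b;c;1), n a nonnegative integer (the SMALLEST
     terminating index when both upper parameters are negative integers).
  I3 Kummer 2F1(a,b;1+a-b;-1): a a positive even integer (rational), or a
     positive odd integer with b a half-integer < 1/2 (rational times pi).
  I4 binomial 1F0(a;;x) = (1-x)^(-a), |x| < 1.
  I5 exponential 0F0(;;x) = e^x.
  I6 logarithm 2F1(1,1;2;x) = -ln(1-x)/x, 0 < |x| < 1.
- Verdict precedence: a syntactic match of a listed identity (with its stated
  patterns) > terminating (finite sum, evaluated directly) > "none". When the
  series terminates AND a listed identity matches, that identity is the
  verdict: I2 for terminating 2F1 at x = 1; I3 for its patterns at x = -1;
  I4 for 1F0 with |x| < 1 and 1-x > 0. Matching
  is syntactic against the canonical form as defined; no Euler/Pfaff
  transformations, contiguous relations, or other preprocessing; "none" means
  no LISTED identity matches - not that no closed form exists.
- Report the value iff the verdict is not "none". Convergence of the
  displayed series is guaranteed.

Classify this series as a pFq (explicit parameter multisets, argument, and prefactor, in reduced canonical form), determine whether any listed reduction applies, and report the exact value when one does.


With C = \frac{3}{5}: the canonical form is 2F1(-7, -4; \frac{7}{2}; 1). Verdict (x = 1): the Chu-Vandermonde identity I2 applies (terminating 2F1 at x = 1 with n = 4, b = -7, c = \frac{7}{2}). Its exact value is \frac{3105}{143}.

First insight: t_0 = \frac{3}{5} here, and (1)_k (C = 3/5, x = 1) is k! itself.
Term ratio: r(k) = 1 * (k-7) (k-4) / [(k+\frac{7}{2}) (k+1)] - rational; roots negated = parameters, x = 1, C = \frac{3}{5}.


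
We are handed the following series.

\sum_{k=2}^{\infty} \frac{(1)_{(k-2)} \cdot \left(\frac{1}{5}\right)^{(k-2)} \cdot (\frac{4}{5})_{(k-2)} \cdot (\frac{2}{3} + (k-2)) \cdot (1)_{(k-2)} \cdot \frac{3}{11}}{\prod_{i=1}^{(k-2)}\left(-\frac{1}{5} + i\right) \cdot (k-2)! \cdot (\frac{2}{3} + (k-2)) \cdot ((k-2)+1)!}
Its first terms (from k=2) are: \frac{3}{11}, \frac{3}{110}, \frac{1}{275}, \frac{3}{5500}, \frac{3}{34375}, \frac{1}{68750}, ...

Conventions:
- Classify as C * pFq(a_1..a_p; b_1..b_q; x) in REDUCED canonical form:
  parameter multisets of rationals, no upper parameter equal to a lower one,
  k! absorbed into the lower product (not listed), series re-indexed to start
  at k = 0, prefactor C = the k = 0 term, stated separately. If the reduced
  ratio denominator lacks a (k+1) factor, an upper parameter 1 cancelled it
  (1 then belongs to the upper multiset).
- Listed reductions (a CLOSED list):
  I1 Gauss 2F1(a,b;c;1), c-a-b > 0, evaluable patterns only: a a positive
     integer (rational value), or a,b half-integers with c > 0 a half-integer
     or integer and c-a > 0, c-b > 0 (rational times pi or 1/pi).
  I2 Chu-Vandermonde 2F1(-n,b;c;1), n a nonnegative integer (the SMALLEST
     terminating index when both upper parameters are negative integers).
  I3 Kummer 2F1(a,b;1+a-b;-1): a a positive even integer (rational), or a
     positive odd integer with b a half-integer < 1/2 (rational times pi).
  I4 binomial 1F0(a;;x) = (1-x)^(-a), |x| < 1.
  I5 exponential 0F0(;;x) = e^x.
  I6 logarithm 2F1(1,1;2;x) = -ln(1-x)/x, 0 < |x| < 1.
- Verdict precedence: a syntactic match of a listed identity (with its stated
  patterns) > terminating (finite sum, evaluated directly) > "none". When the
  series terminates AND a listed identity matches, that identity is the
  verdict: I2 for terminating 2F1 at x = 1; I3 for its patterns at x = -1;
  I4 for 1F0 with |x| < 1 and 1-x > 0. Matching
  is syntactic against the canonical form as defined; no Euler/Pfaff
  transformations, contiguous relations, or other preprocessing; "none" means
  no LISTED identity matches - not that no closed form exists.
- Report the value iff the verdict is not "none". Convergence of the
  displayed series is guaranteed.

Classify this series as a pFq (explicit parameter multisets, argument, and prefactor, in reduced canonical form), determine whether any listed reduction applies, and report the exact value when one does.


x = \frac{1}{5} here; the reduced form reads 2F1, upper {1, 1}, lower {2}, C = \frac{3}{11}. Verdict: logarithm (I6) fires (the logarithm: parameters (1,1;2), x = \frac{1}{5}). Value: \left(-\frac{15}{11}\right) \cdot \ln\left(\frac{4}{5}\right).

Key observation: x = \frac{1}{5} and k + 2/3 divides numerator and denominator alike; prefactor 3/11 after cancelling.
Ratio: r(k) = \frac{1}{5} * (k+1) (k+1) / [(k+2) (k+1)] - rational in k, leading ratio \frac{1}{5}; with t_0 = \frac{3}{11}, classification follows.


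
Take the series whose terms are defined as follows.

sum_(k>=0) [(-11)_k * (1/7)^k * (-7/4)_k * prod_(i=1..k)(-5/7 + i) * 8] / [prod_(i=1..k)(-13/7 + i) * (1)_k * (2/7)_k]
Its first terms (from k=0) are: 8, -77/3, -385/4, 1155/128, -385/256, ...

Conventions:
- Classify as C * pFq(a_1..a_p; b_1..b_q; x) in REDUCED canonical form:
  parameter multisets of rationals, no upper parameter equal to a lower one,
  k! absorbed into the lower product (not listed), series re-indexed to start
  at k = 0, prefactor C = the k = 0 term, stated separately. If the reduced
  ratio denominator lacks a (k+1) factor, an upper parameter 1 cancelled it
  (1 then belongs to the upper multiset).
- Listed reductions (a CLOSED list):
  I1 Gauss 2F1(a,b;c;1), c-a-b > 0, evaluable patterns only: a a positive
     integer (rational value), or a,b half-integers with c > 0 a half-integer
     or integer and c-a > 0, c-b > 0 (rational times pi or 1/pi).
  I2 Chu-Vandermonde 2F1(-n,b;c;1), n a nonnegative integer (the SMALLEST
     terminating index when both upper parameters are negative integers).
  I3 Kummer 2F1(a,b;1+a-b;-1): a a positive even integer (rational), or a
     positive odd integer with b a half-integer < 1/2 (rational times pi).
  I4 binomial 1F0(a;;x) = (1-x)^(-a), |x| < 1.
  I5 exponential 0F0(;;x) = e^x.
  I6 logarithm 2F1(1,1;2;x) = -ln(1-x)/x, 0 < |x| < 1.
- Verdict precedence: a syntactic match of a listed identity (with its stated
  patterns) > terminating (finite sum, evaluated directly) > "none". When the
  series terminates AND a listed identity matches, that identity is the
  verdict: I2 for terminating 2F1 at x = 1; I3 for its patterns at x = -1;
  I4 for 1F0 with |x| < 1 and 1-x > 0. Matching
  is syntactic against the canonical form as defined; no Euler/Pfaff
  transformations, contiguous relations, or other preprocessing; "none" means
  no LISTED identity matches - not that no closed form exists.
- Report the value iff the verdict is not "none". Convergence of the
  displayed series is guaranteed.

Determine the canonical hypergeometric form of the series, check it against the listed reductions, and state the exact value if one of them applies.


This is 8 * 2F1(-11, -7/4; -6/7; 1/7) in reduced canonical form. Verdict: terminating. With -11 upstairs the series is a 12-term polynomial sum; evaluated term by term. Exact value: -21614782301117511/203521320288256.

First insight: with t_0 = 8, the running product (C = 8) telescopes to a rising factorial.
Consecutive-term ratio: r(k) = (1/7) * (k-11) (k-7/4) / [(k-6/7) (k+1)] - rational in k, leading ratio (1/7); with t_0 = 8, classification follows.
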